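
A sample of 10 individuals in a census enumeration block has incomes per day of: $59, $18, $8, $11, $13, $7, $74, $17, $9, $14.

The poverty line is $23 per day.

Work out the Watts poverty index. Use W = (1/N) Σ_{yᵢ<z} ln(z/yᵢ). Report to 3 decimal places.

Below the line: $7, $8, $9, $11, $13, $14, $17, $18 (q = 8 of N = 10).
Log shortfalls: ln(23/7) = 1.1896; ln(23/8) = 1.0561; ln(23/9) = 0.9383; ln(23/11) = 0.7376; ln(23/13) = 0.5705; ln(23/14) = 0.4964; ln(23/17) = 0.3023; ln(23/18) = 0.2451.
W = 5.535890 / 10 = 0.554.

0.554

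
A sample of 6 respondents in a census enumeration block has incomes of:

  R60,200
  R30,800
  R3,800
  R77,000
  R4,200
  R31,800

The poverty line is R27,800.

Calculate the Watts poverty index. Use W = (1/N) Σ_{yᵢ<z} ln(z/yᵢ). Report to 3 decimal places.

0.647

Incomes under z: R3,800, R4,200 (q = 2 of N = 6).
Log shortfalls: ln(27800/3800) = 1.9900; ln(27800/4200) = 1.8900.
W = 3.879986 / 6 = 0.647.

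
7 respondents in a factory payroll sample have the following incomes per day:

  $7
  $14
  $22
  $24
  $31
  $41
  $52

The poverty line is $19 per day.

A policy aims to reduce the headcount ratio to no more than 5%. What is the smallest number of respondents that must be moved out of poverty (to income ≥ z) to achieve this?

2

Currently q = 2 of N = 7 are below the line (H = 0.286).
A headcount ratio of at most 5% allows at most ⌊0.05 × 7⌋ = 0 poor respondents.
So at least 2 − 0 = 2 must be lifted.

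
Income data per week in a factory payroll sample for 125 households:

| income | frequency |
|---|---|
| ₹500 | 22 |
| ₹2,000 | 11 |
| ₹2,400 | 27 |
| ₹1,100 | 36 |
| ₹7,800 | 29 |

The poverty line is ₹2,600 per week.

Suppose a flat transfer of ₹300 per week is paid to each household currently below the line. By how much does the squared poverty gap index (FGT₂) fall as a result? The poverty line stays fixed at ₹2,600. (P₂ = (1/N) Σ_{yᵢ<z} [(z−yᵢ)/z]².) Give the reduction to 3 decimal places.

0.070

Before: below the line — 22×₹500, 36×₹1,100, 11×₹2,000, 27×₹2,400; squared poverty gap index (FGT₂) = 0.21664.
After the ₹300 transfer: below the line — 22×₹800, 36×₹1,400, 11×₹2,300; squared poverty gap index (FGT₂) = 0.14688.
Reduction = 0.21664 − 0.14688 = 0.070.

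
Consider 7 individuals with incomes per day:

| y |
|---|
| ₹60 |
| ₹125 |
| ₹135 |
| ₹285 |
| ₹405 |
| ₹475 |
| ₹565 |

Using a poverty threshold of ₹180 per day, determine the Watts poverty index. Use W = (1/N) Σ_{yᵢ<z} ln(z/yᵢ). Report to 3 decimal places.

Below the line: ₹60, ₹125, ₹135 (q = 3 of N = 7).
Log gaps: ln(180/60) = 1.0986; ln(180/125) = 0.3646; ln(180/135) = 0.2877.
W = 1.750937 / 7 = 0.250.

0.250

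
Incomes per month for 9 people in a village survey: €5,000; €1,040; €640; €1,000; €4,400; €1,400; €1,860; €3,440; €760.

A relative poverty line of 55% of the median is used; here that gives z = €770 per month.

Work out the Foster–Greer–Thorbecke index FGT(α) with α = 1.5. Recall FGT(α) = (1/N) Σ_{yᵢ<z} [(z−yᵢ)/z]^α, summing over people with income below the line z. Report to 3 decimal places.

Poor units: €640, €760 (q = 2 of N = 9).
Shortfall ratios: (770−640)/770 = 0.1688; (770−760)/770 = 0.0130.
Raised to α = 1.5: 0.06937; 0.00148.
Sum = 0.070851; FGT(1.5) = 0.070851 / 9 = 0.008.

0.008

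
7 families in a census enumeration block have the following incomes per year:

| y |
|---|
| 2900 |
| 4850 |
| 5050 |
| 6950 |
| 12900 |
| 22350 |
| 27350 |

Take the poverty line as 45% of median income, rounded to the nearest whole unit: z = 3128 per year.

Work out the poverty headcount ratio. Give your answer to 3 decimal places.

0.143

1 of the 7 families have income below 3128.
H = 1/7 = 0.143.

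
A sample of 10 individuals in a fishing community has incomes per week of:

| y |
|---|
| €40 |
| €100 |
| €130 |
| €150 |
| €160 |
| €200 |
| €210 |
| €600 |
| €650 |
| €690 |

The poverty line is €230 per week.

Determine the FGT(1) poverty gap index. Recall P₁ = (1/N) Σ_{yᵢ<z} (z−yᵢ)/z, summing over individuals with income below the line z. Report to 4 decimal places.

Incomes under z: €40, €100, €130, €150, €160, €200, €210 (q = 7 of N = 10).
Relative gaps: (230−40)/230 = 0.8261; (230−100)/230 = 0.5652; (230−130)/230 = 0.4348; (230−150)/230 = 0.3478; (230−160)/230 = 0.3043; (230−200)/230 = 0.1304; (230−210)/230 = 0.0870.
Σ = 2.695652. Dividing by the full population N = 10 gives P₁ = 0.2696.

0.2696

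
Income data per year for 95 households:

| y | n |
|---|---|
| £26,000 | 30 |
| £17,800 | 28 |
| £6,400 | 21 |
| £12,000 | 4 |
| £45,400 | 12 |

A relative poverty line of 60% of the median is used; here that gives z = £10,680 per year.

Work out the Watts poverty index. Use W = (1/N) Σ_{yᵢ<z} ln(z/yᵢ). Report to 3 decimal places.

Incomes under z: 21×£6,400 (q = 21 of N = 95).
Log shortfalls: ln(10680/6400) = 0.5121 (×21).
W = 10.753572 / 95 = 0.113.

0.113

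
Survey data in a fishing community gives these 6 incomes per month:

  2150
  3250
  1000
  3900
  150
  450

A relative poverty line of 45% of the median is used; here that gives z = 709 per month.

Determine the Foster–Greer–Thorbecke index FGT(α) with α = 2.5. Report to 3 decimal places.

0.105

Below the line: 150, 450 (q = 2 of N = 6).
Gap ratios (z−y)/z: (709−150)/709 = 0.7884; (709−450)/709 = 0.3653.
Raised to α = 2.5: 0.55197; 0.08066.
Sum = 0.632624; FGT(2.5) = 0.632624 / 6 = 0.105.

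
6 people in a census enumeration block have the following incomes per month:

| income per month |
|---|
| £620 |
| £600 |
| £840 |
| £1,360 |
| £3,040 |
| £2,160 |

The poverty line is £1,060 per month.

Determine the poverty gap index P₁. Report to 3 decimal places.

Below the line: £600, £620, £840 (q = 3 of N = 6).
Relative gaps: (1060−600)/1060 = 0.4340; (1060−620)/1060 = 0.4151; (1060−840)/1060 = 0.2075.
Σ = 1.056604. Dividing by the full population N = 6 gives P₁ = 0.176.

0.176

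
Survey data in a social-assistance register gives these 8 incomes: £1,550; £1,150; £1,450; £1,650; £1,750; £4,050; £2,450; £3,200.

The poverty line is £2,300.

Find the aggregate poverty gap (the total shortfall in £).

Poor units: £1,150, £1,450, £1,550, £1,650, £1,750 (q = 5 of N = 8).
Individual gaps: 2300−1150 = 1150; 2300−1450 = 850; 2300−1550 = 750; 2300−1650 = 650; 2300−1750 = 550.
Aggregate gap = £3,950.

£3,950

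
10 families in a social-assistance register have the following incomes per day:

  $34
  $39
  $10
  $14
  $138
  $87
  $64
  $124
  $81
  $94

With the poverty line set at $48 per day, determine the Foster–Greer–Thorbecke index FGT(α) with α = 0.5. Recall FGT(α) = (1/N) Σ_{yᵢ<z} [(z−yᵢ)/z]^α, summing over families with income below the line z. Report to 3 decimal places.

Poor units: $10, $14, $34, $39 (q = 4 of N = 10).
Normalized shortfalls: (48−10)/48 = 0.7917; (48−14)/48 = 0.7083; (48−34)/48 = 0.2917; (48−39)/48 = 0.1875.
Raised to α = 0.5: 0.88976; 0.84163; 0.54006; 0.43301.
Sum = 2.704456; FGT(0.5) = 2.704456 / 10 = 0.270.

0.270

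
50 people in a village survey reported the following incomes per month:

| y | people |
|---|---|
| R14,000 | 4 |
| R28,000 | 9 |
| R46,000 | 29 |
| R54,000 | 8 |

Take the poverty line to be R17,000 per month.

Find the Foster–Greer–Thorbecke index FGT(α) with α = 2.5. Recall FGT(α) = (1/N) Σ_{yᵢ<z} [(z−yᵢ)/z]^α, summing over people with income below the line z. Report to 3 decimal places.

0.001

Below the line: 4×R14,000 (q = 4 of N = 50).
Shortfall ratios: (17000−14000)/17000 = 0.1765 (×4).
Raised to α = 2.5: 0.01308 (×4).
Sum = 0.052329; FGT(2.5) = 0.052329 / 50 = 0.001.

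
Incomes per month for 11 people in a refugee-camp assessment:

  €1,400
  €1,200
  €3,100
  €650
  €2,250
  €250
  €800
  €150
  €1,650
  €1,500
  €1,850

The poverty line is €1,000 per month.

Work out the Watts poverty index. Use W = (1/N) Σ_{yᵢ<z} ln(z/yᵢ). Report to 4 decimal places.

Poor units: €150, €250, €650, €800 (q = 4 of N = 11).
Log gaps: ln(1000/150) = 1.8971; ln(1000/250) = 1.3863; ln(1000/650) = 0.4308; ln(1000/800) = 0.2231.
W = 3.937341 / 11 = 0.3579.

0.3579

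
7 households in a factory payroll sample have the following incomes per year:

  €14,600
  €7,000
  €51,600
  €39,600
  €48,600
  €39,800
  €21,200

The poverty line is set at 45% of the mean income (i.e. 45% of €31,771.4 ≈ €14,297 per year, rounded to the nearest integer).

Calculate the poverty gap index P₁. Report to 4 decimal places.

0.0729

Incomes under z: €7,000 (q = 1 of N = 7).
Gap ratios (z−y)/z: (14297−7000)/14297 = 0.5104.
Σ = 0.510387. Dividing by the full population N = 7 gives P₁ = 0.0729.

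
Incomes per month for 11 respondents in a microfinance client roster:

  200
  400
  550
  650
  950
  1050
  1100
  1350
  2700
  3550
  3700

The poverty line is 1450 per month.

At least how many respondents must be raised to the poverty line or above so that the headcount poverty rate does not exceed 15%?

7

8 of the 11 respondents are poor, so H = 8/11 = 0.727.
A headcount ratio of at most 15% allows at most ⌊0.15 × 11⌋ = 1 poor respondents.
So at least 8 − 1 = 7 must be lifted.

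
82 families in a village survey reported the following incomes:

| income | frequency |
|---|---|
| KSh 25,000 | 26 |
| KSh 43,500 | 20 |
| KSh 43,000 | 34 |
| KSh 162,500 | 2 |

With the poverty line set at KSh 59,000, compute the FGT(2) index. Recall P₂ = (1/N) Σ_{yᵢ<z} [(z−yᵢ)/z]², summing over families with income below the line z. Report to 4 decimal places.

Incomes under z: 26×KSh 25,000, 34×KSh 43,000, 20×KSh 43,500 (q = 80 of N = 82).
Gap ratios (z−y)/z: (59000−25000)/59000 = 0.5763 (×26); (59000−43000)/59000 = 0.2712 (×34); (59000−43500)/59000 = 0.2627 (×20).
Squared: 0.3321 (×26); 0.0735 (×34); 0.0690 (×20).
Sum = 12.515082; P₂ = 12.515082 / 82 = 0.1526.

0.1526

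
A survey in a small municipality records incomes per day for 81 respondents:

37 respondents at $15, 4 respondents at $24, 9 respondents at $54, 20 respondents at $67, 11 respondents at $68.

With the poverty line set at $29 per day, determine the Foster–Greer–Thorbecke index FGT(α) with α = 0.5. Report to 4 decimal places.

Poor units: 37×$15, 4×$24 (q = 41 of N = 81).
Gap ratios (z−y)/z: (29−15)/29 = 0.4828 (×37); (29−24)/29 = 0.1724 (×4).
Raised to α = 0.5: 0.69481 (×37); 0.41523 (×4).
Sum = 27.368818; FGT(0.5) = 27.368818 / 81 = 0.3379.

0.3379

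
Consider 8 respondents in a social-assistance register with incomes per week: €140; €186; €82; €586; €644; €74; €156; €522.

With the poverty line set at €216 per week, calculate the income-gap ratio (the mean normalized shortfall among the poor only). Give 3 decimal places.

Incomes under z: €74, €82, €140, €156, €186 (q = 5 of N = 8).
Shortfall ratios (z−y)/z: 0.6574, 0.6204, 0.3519, 0.2778, 0.1389; sum = 2.046296.
The income-gap ratio divides by q (the poor only): 2.046296 / 5 = 0.409.

0.409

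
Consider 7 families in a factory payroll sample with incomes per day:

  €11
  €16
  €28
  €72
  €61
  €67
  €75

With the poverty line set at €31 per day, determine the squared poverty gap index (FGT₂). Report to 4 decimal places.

0.0942

Below the line: €11, €16, €28 (q = 3 of N = 7).
Relative gaps: (31−11)/31 = 0.6452; (31−16)/31 = 0.4839; (31−28)/31 = 0.0968.
Squared: 0.4162; 0.2341; 0.0094.
Sum = 0.659729; P₂ = 0.659729 / 7 = 0.0942.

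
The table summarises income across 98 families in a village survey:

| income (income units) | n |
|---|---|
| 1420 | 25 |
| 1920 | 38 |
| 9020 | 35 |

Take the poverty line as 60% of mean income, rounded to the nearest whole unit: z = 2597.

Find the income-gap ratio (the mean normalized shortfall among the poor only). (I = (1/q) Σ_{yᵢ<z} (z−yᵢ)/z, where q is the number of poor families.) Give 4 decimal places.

Incomes under z: 25×1420, 38×1920 (q = 63 of N = 98).
Relative gaps: 0.4532 (×25), 0.2607 (×38); sum = 21.236427.
The income-gap ratio divides by q (the poor only): 21.236427 / 63 = 0.3371.

0.3371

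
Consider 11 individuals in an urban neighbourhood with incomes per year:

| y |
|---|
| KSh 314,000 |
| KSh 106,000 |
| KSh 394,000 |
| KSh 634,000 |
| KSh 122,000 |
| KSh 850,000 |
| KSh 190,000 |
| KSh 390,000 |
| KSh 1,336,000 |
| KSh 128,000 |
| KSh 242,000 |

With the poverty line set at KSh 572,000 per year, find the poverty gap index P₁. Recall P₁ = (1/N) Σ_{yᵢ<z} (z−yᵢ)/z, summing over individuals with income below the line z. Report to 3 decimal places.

0.428

Incomes under z: KSh 106,000, KSh 122,000, KSh 128,000, KSh 190,000, KSh 242,000, KSh 314,000, KSh 390,000, KSh 394,000 (q = 8 of N = 11).
Normalized shortfalls: (572000−106000)/572000 = 0.8147; (572000−122000)/572000 = 0.7867; (572000−128000)/572000 = 0.7762; (572000−190000)/572000 = 0.6678; (572000−242000)/572000 = 0.5769; (572000−314000)/572000 = 0.4510; (572000−390000)/572000 = 0.3182; (572000−394000)/572000 = 0.3112.
Sum of shortfalls = 4.702797; P₁ averages over all N: 4.702797 / 11 = 0.428.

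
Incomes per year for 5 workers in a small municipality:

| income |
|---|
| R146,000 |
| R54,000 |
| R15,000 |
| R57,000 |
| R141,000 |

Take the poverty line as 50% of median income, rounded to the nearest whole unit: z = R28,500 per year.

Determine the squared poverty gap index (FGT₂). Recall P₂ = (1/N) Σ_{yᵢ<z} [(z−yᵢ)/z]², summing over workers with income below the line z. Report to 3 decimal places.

Below the line: R15,000 (q = 1 of N = 5).
Gap ratios (z−y)/z: (28500−15000)/28500 = 0.4737.
Squared: 0.2244.
Sum = 0.224377; P₂ = 0.224377 / 5 = 0.045.

0.045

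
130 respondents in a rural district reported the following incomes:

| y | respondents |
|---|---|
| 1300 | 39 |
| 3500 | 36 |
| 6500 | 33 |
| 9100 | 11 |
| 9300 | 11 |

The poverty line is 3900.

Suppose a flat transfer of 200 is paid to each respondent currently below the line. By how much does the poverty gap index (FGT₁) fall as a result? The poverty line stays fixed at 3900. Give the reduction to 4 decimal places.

0.0296

Before: below the line — 39×1300, 36×3500; poverty gap index (FGT₁) = 0.228402.
After the 200 transfer: below the line — 39×1500, 36×3700; poverty gap index (FGT₁) = 0.198817.
Reduction = 0.228402 − 0.198817 = 0.0296.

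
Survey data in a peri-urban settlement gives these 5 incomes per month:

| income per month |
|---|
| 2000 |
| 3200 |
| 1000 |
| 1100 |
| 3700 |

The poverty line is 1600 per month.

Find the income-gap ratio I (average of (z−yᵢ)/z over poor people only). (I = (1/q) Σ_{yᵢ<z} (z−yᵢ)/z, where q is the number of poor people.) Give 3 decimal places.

0.344

Incomes under z: 1000, 1100 (q = 2 of N = 5).
Relative gaps: 0.3750, 0.3125; sum = 0.687500.
The income-gap ratio divides by q (the poor only): 0.687500 / 2 = 0.344.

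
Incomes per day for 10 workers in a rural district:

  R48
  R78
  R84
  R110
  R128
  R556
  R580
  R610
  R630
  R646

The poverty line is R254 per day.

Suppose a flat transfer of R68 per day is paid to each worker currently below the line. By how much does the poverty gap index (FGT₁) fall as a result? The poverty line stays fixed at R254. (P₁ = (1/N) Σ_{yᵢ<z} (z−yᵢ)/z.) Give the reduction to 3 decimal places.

0.134

Before: below the line — R48, R78, R84, R110, R128; poverty gap index (FGT₁) = 0.32362.
After the R68 transfer: below the line — R116, R146, R152, R178, R196; poverty gap index (FGT₁) = 0.18976.
Reduction = 0.32362 − 0.18976 = 0.134.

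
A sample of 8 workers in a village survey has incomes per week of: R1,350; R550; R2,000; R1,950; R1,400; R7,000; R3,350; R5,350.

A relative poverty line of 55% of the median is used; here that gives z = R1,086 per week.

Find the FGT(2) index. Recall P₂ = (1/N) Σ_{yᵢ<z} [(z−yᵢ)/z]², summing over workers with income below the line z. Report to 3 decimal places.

Poor units: R550 (q = 1 of N = 8).
Relative gaps: (1086−550)/1086 = 0.4936.
Squared: 0.2436.
Sum = 0.243596; P₂ = 0.243596 / 8 = 0.030.

0.030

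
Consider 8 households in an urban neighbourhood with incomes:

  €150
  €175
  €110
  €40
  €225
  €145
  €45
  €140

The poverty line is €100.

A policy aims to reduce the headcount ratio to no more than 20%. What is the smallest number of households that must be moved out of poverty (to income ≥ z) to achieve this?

2 of the 8 households are poor, so H = 2/8 = 0.250.
A headcount ratio of at most 20% allows at most ⌊0.20 × 8⌋ = 1 poor households.
So at least 2 − 1 = 1 must be lifted.

1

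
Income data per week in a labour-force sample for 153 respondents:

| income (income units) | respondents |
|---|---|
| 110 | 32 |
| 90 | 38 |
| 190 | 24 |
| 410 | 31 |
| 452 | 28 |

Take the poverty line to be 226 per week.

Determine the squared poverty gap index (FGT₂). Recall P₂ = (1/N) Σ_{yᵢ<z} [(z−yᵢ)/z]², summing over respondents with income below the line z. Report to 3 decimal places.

Incomes under z: 38×90, 32×110, 24×190 (q = 94 of N = 153).
Gap ratios (z−y)/z: (226−90)/226 = 0.6018 (×38); (226−110)/226 = 0.5133 (×32); (226−190)/226 = 0.1593 (×24).
Squared: 0.3621 (×38); 0.2635 (×32); 0.0254 (×24).
Sum = 22.800219; P₂ = 22.800219 / 153 = 0.149.

0.149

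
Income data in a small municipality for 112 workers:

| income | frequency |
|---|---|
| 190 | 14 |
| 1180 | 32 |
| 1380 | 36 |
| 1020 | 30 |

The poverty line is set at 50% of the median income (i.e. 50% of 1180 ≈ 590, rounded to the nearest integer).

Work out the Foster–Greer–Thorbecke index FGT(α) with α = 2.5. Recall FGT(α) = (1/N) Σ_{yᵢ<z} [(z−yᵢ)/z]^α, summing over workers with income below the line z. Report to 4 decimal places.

Incomes under z: 14×190 (q = 14 of N = 112).
Relative gaps: (590−190)/590 = 0.6780 (×14).
Raised to α = 2.5: 0.37846 (×14).
Sum = 5.298440; FGT(2.5) = 5.298440 / 112 = 0.0473.

0.0473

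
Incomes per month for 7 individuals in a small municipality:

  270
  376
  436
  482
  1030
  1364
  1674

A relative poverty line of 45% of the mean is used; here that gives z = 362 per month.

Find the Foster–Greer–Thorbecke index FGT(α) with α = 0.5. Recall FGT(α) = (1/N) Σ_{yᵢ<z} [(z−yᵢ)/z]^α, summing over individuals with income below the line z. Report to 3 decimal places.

Incomes under z: 270 (q = 1 of N = 7).
Gap ratios (z−y)/z: (362−270)/362 = 0.2541.
Raised to α = 0.5: 0.50413.
Sum = 0.504127; FGT(0.5) = 0.504127 / 7 = 0.072.

0.072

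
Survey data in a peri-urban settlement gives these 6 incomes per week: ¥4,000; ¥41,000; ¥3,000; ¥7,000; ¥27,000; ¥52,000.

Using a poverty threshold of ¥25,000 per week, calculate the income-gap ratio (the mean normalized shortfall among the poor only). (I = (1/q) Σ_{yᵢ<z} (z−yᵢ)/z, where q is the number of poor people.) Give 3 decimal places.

Poor units: ¥3,000, ¥4,000, ¥7,000 (q = 3 of N = 6).
Relative gaps: 0.8800, 0.8400, 0.7200; sum = 2.440000.
I averages over the q = 3 poor units only: 2.440000 / 3 = 0.813.

0.813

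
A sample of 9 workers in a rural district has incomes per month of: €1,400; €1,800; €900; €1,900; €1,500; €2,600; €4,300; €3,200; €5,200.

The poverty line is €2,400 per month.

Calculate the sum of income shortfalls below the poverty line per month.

€4,500

Below the line: €900, €1,400, €1,500, €1,800, €1,900 (q = 5 of N = 9).
Individual gaps: 2400−900 = 1500; 2400−1400 = 1000; 2400−1500 = 900; 2400−1800 = 600; 2400−1900 = 500.
Aggregate gap = €4,500.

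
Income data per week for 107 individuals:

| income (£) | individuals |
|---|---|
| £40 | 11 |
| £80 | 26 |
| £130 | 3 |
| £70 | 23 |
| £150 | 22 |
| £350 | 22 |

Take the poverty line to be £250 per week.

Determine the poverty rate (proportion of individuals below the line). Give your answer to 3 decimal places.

85 of the 107 individuals have income below £250.
H = 85/107 = 0.794.

0.794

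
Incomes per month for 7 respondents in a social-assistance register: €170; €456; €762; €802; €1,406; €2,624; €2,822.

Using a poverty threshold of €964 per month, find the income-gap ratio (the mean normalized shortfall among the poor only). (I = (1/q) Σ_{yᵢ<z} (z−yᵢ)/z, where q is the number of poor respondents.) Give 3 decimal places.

Incomes under z: €170, €456, €762, €802 (q = 4 of N = 7).
Shortfall ratios (z−y)/z: 0.8237, 0.5270, 0.2095, 0.1680; sum = 1.728216.
I averages over the q = 4 poor units only: 1.728216 / 4 = 0.432.

0.432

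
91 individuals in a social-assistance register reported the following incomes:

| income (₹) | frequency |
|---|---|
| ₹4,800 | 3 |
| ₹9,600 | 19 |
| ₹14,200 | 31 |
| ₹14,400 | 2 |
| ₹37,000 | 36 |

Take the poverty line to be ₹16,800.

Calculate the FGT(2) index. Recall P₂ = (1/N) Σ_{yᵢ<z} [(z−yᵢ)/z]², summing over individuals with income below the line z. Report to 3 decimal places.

0.064

Below z: 3×₹4,800, 19×₹9,600, 31×₹14,200, 2×₹14,400 (q = 55 of N = 91).
Relative gaps: (16800−4800)/16800 = 0.7143 (×3); (16800−9600)/16800 = 0.4286 (×19); (16800−14200)/16800 = 0.1548 (×31); (16800−14400)/16800 = 0.1429 (×2).
Squared: 0.5102 (×3); 0.1837 (×19); 0.0240 (×31); 0.0204 (×2).
Sum = 5.803713; P₂ = 5.803713 / 91 = 0.064.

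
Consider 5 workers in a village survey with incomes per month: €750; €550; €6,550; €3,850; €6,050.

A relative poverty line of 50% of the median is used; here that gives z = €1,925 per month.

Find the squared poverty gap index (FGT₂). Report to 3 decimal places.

0.177

Incomes under z: €550, €750 (q = 2 of N = 5).
Relative gaps: (1925−550)/1925 = 0.7143; (1925−750)/1925 = 0.6104.
Squared: 0.5102; 0.3726.
Sum = 0.882780; P₂ = 0.882780 / 5 = 0.177.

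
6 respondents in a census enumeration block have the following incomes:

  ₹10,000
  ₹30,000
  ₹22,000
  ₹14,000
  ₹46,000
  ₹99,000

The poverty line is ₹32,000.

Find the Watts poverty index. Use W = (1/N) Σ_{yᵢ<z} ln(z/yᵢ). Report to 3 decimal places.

Below z: ₹10,000, ₹14,000, ₹22,000, ₹30,000 (q = 4 of N = 6).
Log shortfalls: ln(32000/10000) = 1.1632; ln(32000/14000) = 0.8267; ln(32000/22000) = 0.3747; ln(32000/30000) = 0.0645.
W = 2.429061 / 6 = 0.405.

0.405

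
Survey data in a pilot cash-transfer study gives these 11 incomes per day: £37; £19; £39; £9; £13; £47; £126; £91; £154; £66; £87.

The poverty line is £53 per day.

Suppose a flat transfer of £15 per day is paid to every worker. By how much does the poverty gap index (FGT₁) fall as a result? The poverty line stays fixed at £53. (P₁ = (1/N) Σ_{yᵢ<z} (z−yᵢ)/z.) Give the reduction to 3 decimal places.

Before: below the line — £9, £13, £19, £37, £39, £47; poverty gap index (FGT₁) = 0.26415.
After the £15 transfer: below the line — £24, £28, £34, £52; poverty gap index (FGT₁) = 0.12693.
Reduction = 0.26415 − 0.12693 = 0.137.

0.137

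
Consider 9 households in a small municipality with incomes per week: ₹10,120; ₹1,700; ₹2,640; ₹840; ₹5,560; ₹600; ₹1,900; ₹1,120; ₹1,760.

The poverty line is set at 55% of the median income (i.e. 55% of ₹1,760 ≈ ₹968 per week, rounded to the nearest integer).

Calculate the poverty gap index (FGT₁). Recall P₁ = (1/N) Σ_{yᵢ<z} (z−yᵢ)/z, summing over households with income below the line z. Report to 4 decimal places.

0.0569

Incomes under z: ₹600, ₹840 (q = 2 of N = 9).
Normalized shortfalls: (968−600)/968 = 0.3802; (968−840)/968 = 0.1322.
Sum of shortfalls = 0.512397; P₁ averages over all N: 0.512397 / 9 = 0.0569.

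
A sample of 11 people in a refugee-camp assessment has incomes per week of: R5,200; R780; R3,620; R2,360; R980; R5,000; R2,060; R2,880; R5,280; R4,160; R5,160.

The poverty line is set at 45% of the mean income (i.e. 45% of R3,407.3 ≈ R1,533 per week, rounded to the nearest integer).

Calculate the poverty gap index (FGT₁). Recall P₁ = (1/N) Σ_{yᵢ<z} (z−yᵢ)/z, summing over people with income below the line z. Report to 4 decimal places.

0.0774

Below the line: R780, R980 (q = 2 of N = 11).
Gap ratios (z−y)/z: (1533−780)/1533 = 0.4912; (1533−980)/1533 = 0.3607.
Σ = 0.851924. Dividing by the full population N = 11 gives P₁ = 0.0774.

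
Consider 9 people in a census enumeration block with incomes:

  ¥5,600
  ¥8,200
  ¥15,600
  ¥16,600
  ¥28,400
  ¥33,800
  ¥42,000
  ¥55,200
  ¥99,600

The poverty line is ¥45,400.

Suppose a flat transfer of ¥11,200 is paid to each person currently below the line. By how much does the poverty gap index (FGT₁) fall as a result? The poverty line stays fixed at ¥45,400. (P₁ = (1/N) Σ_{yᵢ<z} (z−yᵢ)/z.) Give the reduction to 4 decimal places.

Before: below the line — ¥5,600, ¥8,200, ¥15,600, ¥16,600, ¥28,400, ¥33,800, ¥42,000; poverty gap index (FGT₁) = 0.410181.
After the ¥11,200 transfer: below the line — ¥16,800, ¥19,400, ¥26,800, ¥27,800, ¥39,600, ¥45,000; poverty gap index (FGT₁) = 0.237396.
Reduction = 0.410181 − 0.237396 = 0.1728.

0.1728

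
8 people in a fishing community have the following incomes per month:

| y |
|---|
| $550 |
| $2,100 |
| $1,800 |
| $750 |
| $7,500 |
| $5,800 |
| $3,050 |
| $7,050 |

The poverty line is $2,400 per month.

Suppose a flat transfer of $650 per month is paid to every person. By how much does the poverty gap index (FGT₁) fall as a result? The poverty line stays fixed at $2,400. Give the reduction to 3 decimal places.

Before: below the line — $550, $750, $1,800, $2,100; poverty gap index (FGT₁) = 0.22917.
After the $650 transfer: below the line — $1,200, $1,400; poverty gap index (FGT₁) = 0.11458.
Reduction = 0.22917 − 0.11458 = 0.115.

0.115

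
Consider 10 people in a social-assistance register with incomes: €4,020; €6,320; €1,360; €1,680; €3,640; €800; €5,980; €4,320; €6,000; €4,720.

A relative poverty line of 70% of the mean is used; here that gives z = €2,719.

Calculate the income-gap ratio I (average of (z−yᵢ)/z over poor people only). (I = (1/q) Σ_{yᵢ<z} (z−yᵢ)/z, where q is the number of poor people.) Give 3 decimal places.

Below the line: €800, €1,360, €1,680 (q = 3 of N = 10).
Relative gaps: 0.7058, 0.4998, 0.3821; sum = 1.587716.
The income-gap ratio divides by q (the poor only): 1.587716 / 3 = 0.529.

0.529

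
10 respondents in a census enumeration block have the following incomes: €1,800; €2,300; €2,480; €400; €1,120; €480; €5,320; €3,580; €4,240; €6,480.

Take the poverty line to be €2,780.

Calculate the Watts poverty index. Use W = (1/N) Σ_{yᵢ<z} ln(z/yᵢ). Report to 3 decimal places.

0.534

Poor units: €400, €480, €1,120, €1,800, €2,300, €2,480 (q = 6 of N = 10).
Log shortfalls: ln(2780/400) = 1.9387; ln(2780/480) = 1.7564; ln(2780/1120) = 0.9091; ln(2780/1800) = 0.4347; ln(2780/2300) = 0.1895; ln(2780/2480) = 0.1142.
W = 5.342682 / 10 = 0.534.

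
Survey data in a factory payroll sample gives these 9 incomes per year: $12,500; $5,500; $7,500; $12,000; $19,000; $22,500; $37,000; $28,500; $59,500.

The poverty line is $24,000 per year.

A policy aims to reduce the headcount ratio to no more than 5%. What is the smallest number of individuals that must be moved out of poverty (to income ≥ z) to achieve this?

6

Currently q = 6 of N = 9 are below the line (H = 0.667).
A headcount ratio of at most 5% allows at most ⌊0.05 × 9⌋ = 0 poor individuals.
So at least 6 − 0 = 6 must be lifted.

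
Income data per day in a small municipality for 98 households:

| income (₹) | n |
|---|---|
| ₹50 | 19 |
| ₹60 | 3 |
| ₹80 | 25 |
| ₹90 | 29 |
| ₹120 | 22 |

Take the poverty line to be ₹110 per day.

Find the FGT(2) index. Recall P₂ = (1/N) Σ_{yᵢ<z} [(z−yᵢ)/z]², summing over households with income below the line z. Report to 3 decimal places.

Below z: 19×₹50, 3×₹60, 25×₹80, 29×₹90 (q = 76 of N = 98).
Gap ratios (z−y)/z: (110−50)/110 = 0.5455 (×19); (110−60)/110 = 0.4545 (×3); (110−80)/110 = 0.2727 (×25); (110−90)/110 = 0.1818 (×29).
Squared: 0.2975 (×19); 0.2066 (×3); 0.0744 (×25); 0.0331 (×29).
Sum = 9.090909; P₂ = 9.090909 / 98 = 0.093.

0.093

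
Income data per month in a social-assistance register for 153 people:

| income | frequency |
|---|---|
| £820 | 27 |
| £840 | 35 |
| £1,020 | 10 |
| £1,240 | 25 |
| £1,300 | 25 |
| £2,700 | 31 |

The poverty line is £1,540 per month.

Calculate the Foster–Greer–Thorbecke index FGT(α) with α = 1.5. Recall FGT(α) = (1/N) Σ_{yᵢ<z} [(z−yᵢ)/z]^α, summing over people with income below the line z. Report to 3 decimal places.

Below z: 27×£820, 35×£840, 10×£1,020, 25×£1,240, 25×£1,300 (q = 122 of N = 153).
Gap ratios (z−y)/z: (1540−820)/1540 = 0.4675 (×27); (1540−840)/1540 = 0.4545 (×35); (1540−1020)/1540 = 0.3377 (×10); (1540−1240)/1540 = 0.1948 (×25); (1540−1300)/1540 = 0.1558 (×25).
Raised to α = 1.5: 0.31968 (×27); 0.30645 (×35); 0.19621 (×10); 0.08598 (×25); 0.06152 (×25).
Sum = 25.007009; FGT(1.5) = 25.007009 / 153 = 0.163.

0.163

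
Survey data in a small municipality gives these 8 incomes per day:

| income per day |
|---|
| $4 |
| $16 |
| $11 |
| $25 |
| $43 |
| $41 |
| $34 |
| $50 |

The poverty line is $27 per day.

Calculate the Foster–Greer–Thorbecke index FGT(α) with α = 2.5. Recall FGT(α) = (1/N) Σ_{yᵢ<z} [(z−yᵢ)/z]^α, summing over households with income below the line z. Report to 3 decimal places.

0.131

Poor units: $4, $11, $16, $25 (q = 4 of N = 8).
Shortfall ratios: (27−4)/27 = 0.8519; (27−11)/27 = 0.5926; (27−16)/27 = 0.4074; (27−25)/27 = 0.0741.
Raised to α = 2.5: 0.66975; 0.27033; 0.10594; 0.00149.
Sum = 1.047510; FGT(2.5) = 1.047510 / 8 = 0.131.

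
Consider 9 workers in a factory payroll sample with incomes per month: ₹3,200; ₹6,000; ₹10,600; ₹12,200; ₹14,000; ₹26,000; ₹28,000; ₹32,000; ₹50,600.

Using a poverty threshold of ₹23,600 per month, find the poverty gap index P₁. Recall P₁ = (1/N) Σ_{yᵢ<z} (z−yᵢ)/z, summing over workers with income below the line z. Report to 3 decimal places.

Below the line: ₹3,200, ₹6,000, ₹10,600, ₹12,200, ₹14,000 (q = 5 of N = 9).
Normalized shortfalls: (23600−3200)/23600 = 0.8644; (23600−6000)/23600 = 0.7458; (23600−10600)/23600 = 0.5508; (23600−12200)/23600 = 0.4831; (23600−14000)/23600 = 0.4068.
Sum of shortfalls = 3.050847; P₁ averages over all N: 3.050847 / 9 = 0.339.

0.339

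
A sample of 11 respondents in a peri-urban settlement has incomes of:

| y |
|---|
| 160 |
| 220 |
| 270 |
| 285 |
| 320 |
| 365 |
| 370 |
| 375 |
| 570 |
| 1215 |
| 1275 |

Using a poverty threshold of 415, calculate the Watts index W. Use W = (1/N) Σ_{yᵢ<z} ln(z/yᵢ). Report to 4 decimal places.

Below the line: 160, 220, 270, 285, 320, 365, 370, 375 (q = 8 of N = 11).
Log gaps: ln(415/160) = 0.9531; ln(415/220) = 0.6347; ln(415/270) = 0.4299; ln(415/285) = 0.3758; ln(415/320) = 0.2600; ln(415/365) = 0.1284; ln(415/370) = 0.1148; ln(415/375) = 0.1014.
W = 2.997868 / 11 = 0.2725.

0.2725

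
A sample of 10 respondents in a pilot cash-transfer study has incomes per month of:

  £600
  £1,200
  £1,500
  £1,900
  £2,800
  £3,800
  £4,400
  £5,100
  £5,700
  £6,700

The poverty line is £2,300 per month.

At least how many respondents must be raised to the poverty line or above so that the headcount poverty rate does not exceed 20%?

Currently q = 4 of N = 10 are below the line (H = 0.400).
A headcount ratio of at most 20% allows at most ⌊0.20 × 10⌋ = 2 poor respondents.
So at least 4 − 2 = 2 must be lifted.

2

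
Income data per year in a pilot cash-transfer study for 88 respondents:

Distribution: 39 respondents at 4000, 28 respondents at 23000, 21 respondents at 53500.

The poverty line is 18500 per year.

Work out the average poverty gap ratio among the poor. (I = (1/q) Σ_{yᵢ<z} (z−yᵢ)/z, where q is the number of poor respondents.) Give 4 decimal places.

0.7838

Below z: 39×4000 (q = 39 of N = 88).
Shortfall ratios (z−y)/z: 0.7838 (×39); sum = 30.567568.
The income-gap ratio divides by q (the poor only): 30.567568 / 39 = 0.7838.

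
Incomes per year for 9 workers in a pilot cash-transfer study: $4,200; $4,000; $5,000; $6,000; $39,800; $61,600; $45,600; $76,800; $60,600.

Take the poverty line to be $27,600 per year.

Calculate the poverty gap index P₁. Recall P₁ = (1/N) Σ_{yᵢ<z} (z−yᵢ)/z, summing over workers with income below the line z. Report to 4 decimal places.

0.3671

Incomes under z: $4,000, $4,200, $5,000, $6,000 (q = 4 of N = 9).
Gap ratios (z−y)/z: (27600−4000)/27600 = 0.8551; (27600−4200)/27600 = 0.8478; (27600−5000)/27600 = 0.8188; (27600−6000)/27600 = 0.7826.
Σ = 3.304348. Dividing by the full population N = 9 gives P₁ = 0.3671.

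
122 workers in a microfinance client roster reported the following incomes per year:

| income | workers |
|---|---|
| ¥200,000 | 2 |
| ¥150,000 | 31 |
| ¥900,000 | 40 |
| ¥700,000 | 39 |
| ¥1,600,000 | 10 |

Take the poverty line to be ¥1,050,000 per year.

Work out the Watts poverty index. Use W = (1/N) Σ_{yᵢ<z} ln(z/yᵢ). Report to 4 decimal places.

0.7018

Poor units: 31×¥150,000, 2×¥200,000, 39×¥700,000, 40×¥900,000 (q = 112 of N = 122).
ln(z/y) terms: ln(1050000/150000) = 1.9459 (×31); ln(1050000/200000) = 1.6582 (×2); ln(1050000/700000) = 0.4055 (×39); ln(1050000/900000) = 0.1542 (×40).
W = 85.618837 / 122 = 0.7018.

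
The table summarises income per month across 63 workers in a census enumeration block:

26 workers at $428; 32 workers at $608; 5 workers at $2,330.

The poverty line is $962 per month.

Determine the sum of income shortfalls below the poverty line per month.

Below z: 26×$428, 32×$608 (q = 58 of N = 63).
Individual gaps: 26×(962−428) = 13884; 32×(962−608) = 11328.
Aggregate gap = $25,212.

$25,212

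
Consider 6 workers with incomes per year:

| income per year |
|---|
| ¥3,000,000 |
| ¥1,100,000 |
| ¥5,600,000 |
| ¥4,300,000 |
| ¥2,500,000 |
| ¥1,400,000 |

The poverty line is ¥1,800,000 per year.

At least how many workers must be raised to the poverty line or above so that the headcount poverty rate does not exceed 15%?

2

2 of the 6 workers are poor, so H = 2/6 = 0.333.
A headcount ratio of at most 15% allows at most ⌊0.15 × 6⌋ = 0 poor workers.
So at least 2 − 0 = 2 must be lifted.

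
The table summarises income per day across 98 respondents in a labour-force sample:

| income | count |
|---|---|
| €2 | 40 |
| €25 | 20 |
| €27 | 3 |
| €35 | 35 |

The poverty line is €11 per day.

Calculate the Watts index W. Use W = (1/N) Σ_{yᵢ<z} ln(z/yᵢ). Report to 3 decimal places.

Below z: 40×€2 (q = 40 of N = 98).
Log gaps: ln(11/2) = 1.7047 (×40).
W = 68.189924 / 98 = 0.696.

0.696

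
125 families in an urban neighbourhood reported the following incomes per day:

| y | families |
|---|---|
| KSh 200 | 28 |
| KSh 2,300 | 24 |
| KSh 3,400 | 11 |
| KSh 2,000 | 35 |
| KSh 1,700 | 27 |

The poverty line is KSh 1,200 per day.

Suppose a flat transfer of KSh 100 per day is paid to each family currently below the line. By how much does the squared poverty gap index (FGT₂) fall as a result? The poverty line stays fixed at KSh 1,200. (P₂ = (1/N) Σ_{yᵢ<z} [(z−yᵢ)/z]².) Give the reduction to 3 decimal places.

0.030

Before: below the line — 28×KSh 200; squared poverty gap index (FGT₂) = 0.15556.
After the KSh 100 transfer: below the line — 28×KSh 300; squared poverty gap index (FGT₂) = 0.12600.
Reduction = 0.15556 − 0.12600 = 0.030.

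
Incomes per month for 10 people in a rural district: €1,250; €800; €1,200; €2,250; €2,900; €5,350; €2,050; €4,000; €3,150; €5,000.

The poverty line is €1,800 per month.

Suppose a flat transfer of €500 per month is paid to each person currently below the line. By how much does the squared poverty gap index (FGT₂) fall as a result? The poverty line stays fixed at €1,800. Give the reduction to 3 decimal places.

Before: below the line — €800, €1,200, €1,250; squared poverty gap index (FGT₂) = 0.05131.
After the €500 transfer: below the line — €1,300, €1,700, €1,750; squared poverty gap index (FGT₂) = 0.00810.
Reduction = 0.05131 − 0.00810 = 0.043.

0.043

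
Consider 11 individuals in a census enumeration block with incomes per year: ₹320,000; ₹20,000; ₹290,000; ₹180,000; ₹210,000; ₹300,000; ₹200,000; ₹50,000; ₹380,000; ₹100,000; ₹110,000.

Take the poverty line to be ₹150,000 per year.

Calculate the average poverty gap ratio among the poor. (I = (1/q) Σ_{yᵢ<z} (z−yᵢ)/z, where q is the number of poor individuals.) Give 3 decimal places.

0.533

Incomes under z: ₹20,000, ₹50,000, ₹100,000, ₹110,000 (q = 4 of N = 11).
Shortfall ratios (z−y)/z: 0.8667, 0.6667, 0.3333, 0.2667; sum = 2.133333.
I averages over the q = 4 poor units only: 2.133333 / 4 = 0.533.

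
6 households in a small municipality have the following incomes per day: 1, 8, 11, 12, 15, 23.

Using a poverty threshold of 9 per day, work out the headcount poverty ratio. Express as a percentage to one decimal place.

33.3%

2 of the 6 households have income below 9.
H = 2/6 = 33.3%.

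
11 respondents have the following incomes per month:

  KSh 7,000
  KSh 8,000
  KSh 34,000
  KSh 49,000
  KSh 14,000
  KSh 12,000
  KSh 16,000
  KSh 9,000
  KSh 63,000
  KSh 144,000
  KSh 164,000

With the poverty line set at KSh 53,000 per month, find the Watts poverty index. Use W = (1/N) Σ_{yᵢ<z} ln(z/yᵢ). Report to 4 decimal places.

Poor units: KSh 7,000, KSh 8,000, KSh 9,000, KSh 12,000, KSh 14,000, KSh 16,000, KSh 34,000, KSh 49,000 (q = 8 of N = 11).
ln(z/y) terms: ln(53000/7000) = 2.0244; ln(53000/8000) = 1.8909; ln(53000/9000) = 1.7731; ln(53000/12000) = 1.4854; ln(53000/14000) = 1.3312; ln(53000/16000) = 1.1977; ln(53000/34000) = 0.4439; ln(53000/49000) = 0.0785.
W = 10.225026 / 11 = 0.9295.

0.9295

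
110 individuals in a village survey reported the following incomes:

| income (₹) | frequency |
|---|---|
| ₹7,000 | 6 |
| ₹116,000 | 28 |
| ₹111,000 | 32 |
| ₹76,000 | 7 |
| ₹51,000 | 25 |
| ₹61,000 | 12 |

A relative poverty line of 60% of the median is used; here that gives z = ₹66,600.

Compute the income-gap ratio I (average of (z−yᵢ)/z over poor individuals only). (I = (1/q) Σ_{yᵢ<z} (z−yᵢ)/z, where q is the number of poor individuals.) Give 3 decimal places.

0.285

Poor units: 6×₹7,000, 25×₹51,000, 12×₹61,000 (q = 43 of N = 110).
Relative gaps: 0.8949 (×6), 0.2342 (×25), 0.0841 (×12); sum = 12.234234.
The income-gap ratio divides by q (the poor only): 12.234234 / 43 = 0.285.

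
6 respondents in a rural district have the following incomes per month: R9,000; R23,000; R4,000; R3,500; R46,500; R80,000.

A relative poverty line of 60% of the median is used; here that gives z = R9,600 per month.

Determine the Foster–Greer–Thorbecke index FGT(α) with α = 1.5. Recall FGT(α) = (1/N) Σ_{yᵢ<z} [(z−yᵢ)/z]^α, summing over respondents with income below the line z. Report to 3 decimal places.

0.161

Poor units: R3,500, R4,000, R9,000 (q = 3 of N = 6).
Normalized shortfalls: (9600−3500)/9600 = 0.6354; (9600−4000)/9600 = 0.5833; (9600−9000)/9600 = 0.0625.
Raised to α = 1.5: 0.50651; 0.44553; 0.01562.
Sum = 0.967663; FGT(1.5) = 0.967663 / 6 = 0.161.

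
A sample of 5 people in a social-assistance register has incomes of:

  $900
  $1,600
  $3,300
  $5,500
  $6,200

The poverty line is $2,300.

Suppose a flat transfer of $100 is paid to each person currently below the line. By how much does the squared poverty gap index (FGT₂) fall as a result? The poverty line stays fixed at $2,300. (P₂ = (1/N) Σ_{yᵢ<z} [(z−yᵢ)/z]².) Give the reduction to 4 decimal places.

0.0151

Before: below the line — $900, $1,600; squared poverty gap index (FGT₂) = 0.092628.
After the $100 transfer: below the line — $1,000, $1,700; squared poverty gap index (FGT₂) = 0.077505.
Reduction = 0.092628 − 0.077505 = 0.0151.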